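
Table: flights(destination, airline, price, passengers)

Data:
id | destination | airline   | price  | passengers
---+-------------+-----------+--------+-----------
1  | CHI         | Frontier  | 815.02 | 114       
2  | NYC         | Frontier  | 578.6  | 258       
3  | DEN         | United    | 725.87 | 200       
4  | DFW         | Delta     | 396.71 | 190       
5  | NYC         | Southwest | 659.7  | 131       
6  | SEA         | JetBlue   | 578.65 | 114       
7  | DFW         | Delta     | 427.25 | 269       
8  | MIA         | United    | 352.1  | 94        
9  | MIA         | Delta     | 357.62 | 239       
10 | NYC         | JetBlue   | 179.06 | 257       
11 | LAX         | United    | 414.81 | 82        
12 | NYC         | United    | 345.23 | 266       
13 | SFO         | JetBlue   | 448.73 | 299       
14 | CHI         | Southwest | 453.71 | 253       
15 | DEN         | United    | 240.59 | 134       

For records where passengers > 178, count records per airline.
SELECT airline, COUNT(*)
FROM flights
WHERE passengers > 178
GROUP BY airline

Note: WHERE filters rows before grouping.

Result:
  Delta: 3
  Frontier: 1
  JetBlue: 2
  Southwest: 1
  United: 2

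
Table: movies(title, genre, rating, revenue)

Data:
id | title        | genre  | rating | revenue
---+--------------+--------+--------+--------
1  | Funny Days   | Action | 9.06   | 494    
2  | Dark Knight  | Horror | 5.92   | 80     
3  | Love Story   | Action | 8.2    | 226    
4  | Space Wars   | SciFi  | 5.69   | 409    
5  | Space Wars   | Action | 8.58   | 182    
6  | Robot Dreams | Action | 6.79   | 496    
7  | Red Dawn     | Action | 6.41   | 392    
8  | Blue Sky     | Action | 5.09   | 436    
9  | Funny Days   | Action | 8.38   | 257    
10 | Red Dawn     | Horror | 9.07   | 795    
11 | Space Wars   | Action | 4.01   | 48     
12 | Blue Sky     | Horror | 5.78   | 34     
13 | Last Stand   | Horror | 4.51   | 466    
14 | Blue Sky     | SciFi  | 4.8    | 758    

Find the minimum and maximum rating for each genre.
SELECT genre, MIN(rating), MAX(rating)
FROM movies
GROUP BY genre

Result:
  Action: min=4.01, max=9.06
  Horror: min=4.51, max=9.07
  SciFi: min=4.80, max=5.69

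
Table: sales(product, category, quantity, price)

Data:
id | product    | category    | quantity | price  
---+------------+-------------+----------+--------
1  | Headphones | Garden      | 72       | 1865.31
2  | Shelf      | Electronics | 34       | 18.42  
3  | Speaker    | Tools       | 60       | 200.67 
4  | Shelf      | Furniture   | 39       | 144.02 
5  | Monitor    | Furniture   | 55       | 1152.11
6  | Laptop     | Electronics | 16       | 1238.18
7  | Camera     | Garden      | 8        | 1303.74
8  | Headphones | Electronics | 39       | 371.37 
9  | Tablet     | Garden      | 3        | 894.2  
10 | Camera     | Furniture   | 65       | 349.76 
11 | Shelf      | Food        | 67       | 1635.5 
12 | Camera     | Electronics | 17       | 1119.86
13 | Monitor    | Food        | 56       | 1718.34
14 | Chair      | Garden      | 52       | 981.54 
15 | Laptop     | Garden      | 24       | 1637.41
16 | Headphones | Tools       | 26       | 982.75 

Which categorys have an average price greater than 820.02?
SELECT category, AVG(price)
FROM sales
GROUP BY category
HAVING AVG(price) > 820.02

Result:
  Food: avg=1676.92
  Garden: avg=1336.44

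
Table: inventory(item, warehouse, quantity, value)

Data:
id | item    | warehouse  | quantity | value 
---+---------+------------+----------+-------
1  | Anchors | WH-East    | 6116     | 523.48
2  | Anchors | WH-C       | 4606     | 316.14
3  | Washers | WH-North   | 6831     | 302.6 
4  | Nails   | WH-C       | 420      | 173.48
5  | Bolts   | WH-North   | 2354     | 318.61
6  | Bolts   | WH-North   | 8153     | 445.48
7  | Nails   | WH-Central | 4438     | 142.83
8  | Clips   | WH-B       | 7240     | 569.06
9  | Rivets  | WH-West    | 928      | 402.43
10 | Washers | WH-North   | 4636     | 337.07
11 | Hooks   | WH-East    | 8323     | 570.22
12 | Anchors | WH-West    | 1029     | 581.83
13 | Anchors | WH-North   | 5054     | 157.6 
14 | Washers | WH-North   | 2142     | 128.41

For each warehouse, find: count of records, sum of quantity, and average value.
SELECT warehouse,
       COUNT(*) as cnt,
       SUM(quantity) as total_quantity,
       AVG(value) as avg_value
FROM inventory
GROUP BY warehouse

Result:
  WH-B: 1 records, 7240 total quantity, 569.06 avg value
  WH-C: 2 records, 5026 total quantity, 244.81 avg value
  WH-Central: 1 records, 4438 total quantity, 142.83 avg value
  WH-East: 2 records, 14439 total quantity, 546.85 avg value
  WH-North: 6 records, 29170 total quantity, 281.63 avg value
  WH-West: 2 records, 1957 total quantity, 492.13 avg value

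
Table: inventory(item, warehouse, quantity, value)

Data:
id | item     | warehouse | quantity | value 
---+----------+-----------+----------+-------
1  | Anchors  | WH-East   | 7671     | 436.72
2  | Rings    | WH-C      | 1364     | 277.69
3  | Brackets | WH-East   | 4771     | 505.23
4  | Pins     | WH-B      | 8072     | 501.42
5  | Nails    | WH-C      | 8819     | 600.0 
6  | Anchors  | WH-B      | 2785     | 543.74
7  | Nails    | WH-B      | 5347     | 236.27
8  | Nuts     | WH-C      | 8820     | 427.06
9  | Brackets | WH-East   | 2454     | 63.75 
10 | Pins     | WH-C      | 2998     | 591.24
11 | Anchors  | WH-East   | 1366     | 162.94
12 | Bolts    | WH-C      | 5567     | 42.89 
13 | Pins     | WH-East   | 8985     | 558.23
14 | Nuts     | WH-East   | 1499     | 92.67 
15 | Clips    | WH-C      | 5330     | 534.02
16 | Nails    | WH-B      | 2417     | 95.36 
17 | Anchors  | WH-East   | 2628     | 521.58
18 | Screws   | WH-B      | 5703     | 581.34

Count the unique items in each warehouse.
SELECT warehouse, COUNT(DISTINCT item)
FROM inventory
GROUP BY warehouse

Result:
  WH-B: 4 distinct
  WH-C: 6 distinct
  WH-East: 4 distinct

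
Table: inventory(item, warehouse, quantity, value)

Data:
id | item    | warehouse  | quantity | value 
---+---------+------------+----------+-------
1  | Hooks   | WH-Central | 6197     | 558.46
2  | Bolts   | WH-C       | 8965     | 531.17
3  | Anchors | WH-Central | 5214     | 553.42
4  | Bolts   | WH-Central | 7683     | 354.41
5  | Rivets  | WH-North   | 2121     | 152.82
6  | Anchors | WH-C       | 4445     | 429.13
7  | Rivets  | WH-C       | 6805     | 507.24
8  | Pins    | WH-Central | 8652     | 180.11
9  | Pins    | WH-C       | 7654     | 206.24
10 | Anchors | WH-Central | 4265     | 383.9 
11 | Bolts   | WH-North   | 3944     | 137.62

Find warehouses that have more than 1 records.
SELECT warehouse, COUNT(*) as cnt
FROM inventory
GROUP BY warehouse
HAVING COUNT(*) > 1

Result:
  WH-C: 4
  WH-Central: 5
  WH-North: 2

Note: HAVING filters groups after aggregation, WHERE filters rows before.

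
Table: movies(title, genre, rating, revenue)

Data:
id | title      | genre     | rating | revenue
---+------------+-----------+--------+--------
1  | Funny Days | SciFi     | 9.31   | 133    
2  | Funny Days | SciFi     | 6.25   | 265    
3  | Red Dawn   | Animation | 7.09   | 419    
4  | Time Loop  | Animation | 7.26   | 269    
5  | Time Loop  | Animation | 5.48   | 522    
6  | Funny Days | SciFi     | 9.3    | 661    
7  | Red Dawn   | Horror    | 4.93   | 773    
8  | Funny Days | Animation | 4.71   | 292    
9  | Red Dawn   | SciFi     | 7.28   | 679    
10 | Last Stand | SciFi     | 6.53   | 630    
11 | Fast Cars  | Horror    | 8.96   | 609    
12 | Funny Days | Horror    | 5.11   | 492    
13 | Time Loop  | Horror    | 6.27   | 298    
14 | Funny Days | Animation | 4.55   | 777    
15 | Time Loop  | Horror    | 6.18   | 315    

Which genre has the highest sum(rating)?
SELECT genre, SUM(rating) as val
FROM movies
GROUP BY genre
ORDER BY val DESC
LIMIT 1

Result: SciFi with sum(rating) = 38.67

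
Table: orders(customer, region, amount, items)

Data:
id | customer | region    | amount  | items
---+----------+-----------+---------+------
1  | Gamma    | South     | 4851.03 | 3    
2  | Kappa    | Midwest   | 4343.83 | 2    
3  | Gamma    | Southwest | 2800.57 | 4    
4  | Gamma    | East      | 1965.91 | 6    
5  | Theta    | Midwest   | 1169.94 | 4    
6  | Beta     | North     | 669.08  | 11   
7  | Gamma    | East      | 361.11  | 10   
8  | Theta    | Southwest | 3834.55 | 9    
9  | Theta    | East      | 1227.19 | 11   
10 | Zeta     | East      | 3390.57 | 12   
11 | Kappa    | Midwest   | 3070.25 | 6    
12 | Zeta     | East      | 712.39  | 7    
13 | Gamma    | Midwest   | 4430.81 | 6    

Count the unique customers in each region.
SELECT region, COUNT(DISTINCT customer)
FROM orders
GROUP BY region

Result:
  East: 3 distinct
  Midwest: 3 distinct
  North: 1 distinct
  South: 1 distinct
  Southwest: 2 distinct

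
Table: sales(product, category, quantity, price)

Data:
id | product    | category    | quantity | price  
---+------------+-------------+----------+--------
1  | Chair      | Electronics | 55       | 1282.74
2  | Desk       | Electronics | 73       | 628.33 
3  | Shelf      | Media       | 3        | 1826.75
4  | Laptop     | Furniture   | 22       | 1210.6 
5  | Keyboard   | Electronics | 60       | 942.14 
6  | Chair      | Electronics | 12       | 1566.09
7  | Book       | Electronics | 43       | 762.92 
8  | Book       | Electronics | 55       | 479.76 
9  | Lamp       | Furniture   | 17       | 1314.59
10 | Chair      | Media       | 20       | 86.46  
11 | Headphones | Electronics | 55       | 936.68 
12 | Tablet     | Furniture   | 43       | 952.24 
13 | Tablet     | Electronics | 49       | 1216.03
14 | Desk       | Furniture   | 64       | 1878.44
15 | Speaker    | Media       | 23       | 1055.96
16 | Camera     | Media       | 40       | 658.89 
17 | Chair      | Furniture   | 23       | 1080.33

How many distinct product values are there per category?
SELECT category, COUNT(DISTINCT product)
FROM sales
GROUP BY category

Result:
  Electronics: 6 distinct
  Furniture: 5 distinct
  Media: 4 distinct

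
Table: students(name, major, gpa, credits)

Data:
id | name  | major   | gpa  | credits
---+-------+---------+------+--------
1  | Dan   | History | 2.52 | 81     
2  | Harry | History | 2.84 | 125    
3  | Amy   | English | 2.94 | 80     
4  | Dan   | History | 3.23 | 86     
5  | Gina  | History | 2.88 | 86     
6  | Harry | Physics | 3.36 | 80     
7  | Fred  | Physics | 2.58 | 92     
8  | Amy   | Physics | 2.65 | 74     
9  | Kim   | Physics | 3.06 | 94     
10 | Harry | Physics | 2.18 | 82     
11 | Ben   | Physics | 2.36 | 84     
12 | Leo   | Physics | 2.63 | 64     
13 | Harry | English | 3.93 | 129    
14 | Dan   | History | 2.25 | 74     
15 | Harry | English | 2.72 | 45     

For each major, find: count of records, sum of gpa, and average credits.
SELECT major,
       COUNT(*) as cnt,
       SUM(gpa) as total_gpa,
       AVG(credits) as avg_credits
FROM students
GROUP BY major

Result:
  English: 3 records, 9.59 total gpa, 84.67 avg credits
  History: 5 records, 13.72 total gpa, 90.40 avg credits
  Physics: 7 records, 18.82 total gpa, 81.43 avg credits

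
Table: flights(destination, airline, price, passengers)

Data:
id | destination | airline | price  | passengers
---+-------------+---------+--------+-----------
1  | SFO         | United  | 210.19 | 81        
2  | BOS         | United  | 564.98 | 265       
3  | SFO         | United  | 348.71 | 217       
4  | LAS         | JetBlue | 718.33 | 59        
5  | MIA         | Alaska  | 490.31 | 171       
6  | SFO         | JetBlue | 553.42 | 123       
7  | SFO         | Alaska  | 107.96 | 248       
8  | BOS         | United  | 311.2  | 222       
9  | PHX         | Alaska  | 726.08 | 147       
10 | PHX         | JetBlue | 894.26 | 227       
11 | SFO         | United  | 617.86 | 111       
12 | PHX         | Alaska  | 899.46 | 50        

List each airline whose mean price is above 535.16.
SELECT airline, AVG(price)
FROM flights
GROUP BY airline
HAVING AVG(price) > 535.16

Result:
  Alaska: avg=555.95
  JetBlue: avg=722.00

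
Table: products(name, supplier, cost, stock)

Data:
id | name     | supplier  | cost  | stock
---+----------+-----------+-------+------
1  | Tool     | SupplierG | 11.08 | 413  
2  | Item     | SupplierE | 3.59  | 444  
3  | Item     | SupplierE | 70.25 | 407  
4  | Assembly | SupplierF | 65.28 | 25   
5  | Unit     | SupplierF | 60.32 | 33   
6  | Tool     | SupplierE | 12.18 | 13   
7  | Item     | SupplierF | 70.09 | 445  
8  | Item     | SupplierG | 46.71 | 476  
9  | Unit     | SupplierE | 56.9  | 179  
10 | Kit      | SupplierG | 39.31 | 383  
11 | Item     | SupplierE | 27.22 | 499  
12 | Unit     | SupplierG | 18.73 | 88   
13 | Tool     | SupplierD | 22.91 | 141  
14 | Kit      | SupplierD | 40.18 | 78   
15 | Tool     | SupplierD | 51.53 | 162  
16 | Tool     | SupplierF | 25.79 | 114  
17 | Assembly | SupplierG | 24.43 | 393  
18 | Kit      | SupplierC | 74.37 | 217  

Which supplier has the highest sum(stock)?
SELECT supplier, SUM(stock) as val
FROM products
GROUP BY supplier
ORDER BY val DESC
LIMIT 1

Result: SupplierG with sum(stock) = 1753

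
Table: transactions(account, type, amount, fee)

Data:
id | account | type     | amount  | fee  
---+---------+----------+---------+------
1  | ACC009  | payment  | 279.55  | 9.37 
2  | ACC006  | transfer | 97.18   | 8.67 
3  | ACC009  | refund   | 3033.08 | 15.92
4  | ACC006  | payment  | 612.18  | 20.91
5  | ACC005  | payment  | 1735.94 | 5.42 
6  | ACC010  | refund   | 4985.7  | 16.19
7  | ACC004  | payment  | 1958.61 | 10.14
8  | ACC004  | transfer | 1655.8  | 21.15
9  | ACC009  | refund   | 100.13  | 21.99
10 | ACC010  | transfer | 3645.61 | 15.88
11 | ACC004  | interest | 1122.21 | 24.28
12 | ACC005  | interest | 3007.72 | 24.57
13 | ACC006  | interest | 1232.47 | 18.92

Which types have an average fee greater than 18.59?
SELECT type, AVG(fee)
FROM transactions
GROUP BY type
HAVING AVG(fee) > 18.59

Result:
  interest: avg=22.59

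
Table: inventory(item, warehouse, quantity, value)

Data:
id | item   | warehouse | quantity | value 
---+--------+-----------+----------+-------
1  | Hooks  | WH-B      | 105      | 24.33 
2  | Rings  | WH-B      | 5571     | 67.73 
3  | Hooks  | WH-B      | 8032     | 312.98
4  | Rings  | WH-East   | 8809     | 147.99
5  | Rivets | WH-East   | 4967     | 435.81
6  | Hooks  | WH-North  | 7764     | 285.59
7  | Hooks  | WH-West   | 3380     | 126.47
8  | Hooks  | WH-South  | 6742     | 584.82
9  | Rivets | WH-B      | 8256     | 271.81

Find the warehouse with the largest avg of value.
SELECT warehouse, AVG(value) as val
FROM inventory
GROUP BY warehouse
ORDER BY val DESC
LIMIT 1

Result: WH-South with avg(value) = 584.82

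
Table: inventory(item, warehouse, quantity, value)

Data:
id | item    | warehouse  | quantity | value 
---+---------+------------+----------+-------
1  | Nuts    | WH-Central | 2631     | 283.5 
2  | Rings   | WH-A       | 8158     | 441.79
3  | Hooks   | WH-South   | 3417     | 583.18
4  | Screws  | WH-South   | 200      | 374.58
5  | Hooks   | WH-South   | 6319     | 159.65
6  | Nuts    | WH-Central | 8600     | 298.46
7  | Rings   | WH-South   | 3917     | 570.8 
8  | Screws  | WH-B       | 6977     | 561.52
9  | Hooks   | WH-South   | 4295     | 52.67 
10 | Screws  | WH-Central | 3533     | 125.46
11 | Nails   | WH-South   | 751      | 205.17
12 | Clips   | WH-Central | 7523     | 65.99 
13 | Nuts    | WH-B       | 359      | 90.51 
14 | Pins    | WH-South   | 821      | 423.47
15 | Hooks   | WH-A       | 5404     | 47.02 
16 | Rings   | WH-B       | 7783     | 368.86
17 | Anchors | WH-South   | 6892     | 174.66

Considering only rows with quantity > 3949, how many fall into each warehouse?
SELECT warehouse, COUNT(*)
FROM inventory
WHERE quantity > 3949
GROUP BY warehouse

Note: WHERE filters rows before grouping.

Result:
  WH-A: 2
  WH-B: 2
  WH-Central: 2
  WH-South: 3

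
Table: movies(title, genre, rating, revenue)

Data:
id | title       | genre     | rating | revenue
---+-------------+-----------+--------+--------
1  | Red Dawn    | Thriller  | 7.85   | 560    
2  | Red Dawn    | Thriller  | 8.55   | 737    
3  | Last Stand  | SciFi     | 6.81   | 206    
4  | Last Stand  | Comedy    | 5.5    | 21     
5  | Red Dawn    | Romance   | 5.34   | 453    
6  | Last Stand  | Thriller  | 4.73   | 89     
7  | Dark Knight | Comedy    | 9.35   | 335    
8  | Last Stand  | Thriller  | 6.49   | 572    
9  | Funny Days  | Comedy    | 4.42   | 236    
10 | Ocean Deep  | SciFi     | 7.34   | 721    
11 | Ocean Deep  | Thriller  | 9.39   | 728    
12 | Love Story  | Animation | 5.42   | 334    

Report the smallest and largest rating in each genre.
SELECT genre, MIN(rating), MAX(rating)
FROM movies
GROUP BY genre

Result:
  Animation: min=5.42, max=5.42
  Comedy: min=4.42, max=9.35
  Romance: min=5.34, max=5.34
  SciFi: min=6.81, max=7.34
  Thriller: min=4.73, max=9.39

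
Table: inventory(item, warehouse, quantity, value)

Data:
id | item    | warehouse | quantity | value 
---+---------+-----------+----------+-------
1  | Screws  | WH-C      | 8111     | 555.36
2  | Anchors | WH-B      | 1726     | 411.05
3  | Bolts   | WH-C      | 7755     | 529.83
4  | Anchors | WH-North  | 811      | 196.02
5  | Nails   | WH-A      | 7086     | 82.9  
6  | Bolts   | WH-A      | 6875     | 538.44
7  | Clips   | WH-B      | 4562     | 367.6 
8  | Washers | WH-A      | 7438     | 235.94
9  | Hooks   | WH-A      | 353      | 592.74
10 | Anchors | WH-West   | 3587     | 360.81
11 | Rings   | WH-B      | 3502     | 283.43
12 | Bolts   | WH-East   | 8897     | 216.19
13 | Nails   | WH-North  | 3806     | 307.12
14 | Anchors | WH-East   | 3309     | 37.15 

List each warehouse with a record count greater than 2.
SELECT warehouse, COUNT(*) as cnt
FROM inventory
GROUP BY warehouse
HAVING COUNT(*) > 2

Result:
  WH-A: 4
  WH-B: 3

Note: HAVING filters groups after aggregation, WHERE filters rows before.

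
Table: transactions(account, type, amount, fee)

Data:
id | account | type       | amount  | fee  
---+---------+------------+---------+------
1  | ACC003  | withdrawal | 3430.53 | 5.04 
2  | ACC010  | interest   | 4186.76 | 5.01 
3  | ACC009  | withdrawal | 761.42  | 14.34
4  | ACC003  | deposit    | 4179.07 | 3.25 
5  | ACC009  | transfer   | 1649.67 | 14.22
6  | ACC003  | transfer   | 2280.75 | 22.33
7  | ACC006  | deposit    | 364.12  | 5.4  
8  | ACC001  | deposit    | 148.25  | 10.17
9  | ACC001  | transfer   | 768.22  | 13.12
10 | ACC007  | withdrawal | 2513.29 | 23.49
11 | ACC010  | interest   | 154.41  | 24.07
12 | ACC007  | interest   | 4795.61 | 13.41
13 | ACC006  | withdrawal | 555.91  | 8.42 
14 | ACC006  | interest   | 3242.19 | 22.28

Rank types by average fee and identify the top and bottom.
SELECT type, AVG(fee)
FROM transactions
GROUP BY type
ORDER BY AVG(fee)

All groups:
  deposit: 6.27
  withdrawal: 12.82
  interest: 16.19
  transfer: 16.56

Highest: transfer (16.56)
Lowest: deposit (6.27)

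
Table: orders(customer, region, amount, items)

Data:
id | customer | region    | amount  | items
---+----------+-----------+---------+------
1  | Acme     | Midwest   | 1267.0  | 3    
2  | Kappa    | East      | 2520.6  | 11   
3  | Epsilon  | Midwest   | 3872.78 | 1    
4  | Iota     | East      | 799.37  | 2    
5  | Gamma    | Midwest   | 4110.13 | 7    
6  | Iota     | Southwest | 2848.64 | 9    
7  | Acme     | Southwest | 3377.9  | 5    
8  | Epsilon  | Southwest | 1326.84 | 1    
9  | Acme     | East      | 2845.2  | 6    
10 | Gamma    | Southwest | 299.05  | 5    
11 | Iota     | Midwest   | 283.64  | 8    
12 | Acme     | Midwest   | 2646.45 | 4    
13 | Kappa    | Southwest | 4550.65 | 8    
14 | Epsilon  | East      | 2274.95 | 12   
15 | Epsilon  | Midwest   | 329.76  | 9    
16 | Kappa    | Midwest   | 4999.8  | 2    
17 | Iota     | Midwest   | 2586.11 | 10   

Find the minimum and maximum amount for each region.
SELECT region, MIN(amount), MAX(amount)
FROM orders
GROUP BY region

Result:
  East: min=799.37, max=2845.20
  Midwest: min=283.64, max=4999.80
  Southwest: min=299.05, max=4550.65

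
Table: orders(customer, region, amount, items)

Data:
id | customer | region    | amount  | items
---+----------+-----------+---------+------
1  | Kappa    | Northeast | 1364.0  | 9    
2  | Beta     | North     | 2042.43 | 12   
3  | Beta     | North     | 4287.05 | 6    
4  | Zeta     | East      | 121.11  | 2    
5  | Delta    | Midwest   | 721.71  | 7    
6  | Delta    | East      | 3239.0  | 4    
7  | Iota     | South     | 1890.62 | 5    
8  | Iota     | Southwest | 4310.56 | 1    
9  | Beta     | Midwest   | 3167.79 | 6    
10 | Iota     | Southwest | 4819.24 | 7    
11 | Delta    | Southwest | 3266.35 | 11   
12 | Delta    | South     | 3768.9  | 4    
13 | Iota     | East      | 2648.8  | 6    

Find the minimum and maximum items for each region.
SELECT region, MIN(items), MAX(items)
FROM orders
GROUP BY region

Result:
  East: min=2, max=6
  Midwest: min=6, max=7
  North: min=6, max=12
  Northeast: min=9, max=9
  South: min=4, max=5
  Southwest: min=1, max=11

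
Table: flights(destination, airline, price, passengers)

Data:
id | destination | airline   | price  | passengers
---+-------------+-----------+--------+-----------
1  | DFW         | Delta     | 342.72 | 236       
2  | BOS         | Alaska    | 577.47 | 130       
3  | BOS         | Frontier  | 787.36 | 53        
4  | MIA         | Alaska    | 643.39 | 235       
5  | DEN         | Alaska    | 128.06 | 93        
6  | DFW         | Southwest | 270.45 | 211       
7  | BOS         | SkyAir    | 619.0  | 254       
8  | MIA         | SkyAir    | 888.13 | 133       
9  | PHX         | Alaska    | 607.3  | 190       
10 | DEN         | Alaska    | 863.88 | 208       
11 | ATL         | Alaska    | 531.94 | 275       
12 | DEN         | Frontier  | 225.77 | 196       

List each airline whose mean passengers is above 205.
SELECT airline, AVG(passengers)
FROM flights
GROUP BY airline
HAVING AVG(passengers) > 205

Result:
  Delta: avg=236.00
  Southwest: avg=211.00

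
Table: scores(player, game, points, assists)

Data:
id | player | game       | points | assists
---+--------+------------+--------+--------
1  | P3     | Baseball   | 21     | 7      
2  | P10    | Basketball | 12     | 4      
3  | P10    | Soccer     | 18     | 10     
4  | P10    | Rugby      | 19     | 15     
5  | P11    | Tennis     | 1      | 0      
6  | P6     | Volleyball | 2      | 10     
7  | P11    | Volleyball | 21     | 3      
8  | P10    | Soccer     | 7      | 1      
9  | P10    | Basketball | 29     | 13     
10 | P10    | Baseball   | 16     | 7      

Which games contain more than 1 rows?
SELECT game, COUNT(*) as cnt
FROM scores
GROUP BY game
HAVING COUNT(*) > 1

Result:
  Baseball: 2
  Basketball: 2
  Soccer: 2
  Volleyball: 2

Note: HAVING filters groups after aggregation, WHERE filters rows before.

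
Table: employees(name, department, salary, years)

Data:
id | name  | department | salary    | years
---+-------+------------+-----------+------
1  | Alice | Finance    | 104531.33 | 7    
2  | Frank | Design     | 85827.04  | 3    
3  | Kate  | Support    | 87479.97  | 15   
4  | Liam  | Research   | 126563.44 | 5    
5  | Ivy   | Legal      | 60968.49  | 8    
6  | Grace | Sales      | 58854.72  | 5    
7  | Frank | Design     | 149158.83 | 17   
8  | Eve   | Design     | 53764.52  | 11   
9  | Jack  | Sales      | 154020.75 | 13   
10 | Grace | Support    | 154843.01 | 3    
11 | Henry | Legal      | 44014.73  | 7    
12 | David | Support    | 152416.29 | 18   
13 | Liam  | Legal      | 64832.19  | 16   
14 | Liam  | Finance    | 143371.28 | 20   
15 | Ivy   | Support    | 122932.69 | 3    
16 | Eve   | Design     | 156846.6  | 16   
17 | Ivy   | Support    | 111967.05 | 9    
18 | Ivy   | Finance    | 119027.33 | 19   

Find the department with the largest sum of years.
SELECT department, SUM(years) as val
FROM employees
GROUP BY department
ORDER BY val DESC
LIMIT 1

Result: Support with sum(years) = 48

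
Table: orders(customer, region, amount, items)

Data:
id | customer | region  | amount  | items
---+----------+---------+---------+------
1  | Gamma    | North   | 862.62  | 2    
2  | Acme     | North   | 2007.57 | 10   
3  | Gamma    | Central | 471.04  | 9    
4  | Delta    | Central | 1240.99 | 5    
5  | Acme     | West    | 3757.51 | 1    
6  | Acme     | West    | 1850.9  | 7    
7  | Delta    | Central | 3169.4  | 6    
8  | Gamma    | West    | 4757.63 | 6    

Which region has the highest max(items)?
SELECT region, MAX(items) as val
FROM orders
GROUP BY region
ORDER BY val DESC
LIMIT 1

Result: North with max(items) = 10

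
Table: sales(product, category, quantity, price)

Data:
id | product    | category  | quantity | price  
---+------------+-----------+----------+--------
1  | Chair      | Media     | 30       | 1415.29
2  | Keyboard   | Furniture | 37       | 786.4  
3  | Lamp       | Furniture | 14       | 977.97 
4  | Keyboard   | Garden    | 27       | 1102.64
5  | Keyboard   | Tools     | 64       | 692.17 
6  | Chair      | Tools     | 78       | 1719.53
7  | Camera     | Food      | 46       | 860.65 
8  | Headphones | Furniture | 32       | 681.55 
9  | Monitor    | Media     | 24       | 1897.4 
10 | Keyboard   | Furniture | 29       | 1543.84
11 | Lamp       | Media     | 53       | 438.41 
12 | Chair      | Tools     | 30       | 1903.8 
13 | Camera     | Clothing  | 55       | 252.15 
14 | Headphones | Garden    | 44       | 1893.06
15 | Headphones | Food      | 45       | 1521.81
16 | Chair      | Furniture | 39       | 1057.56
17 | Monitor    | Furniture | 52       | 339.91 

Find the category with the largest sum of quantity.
SELECT category, SUM(quantity) as val
FROM sales
GROUP BY category
ORDER BY val DESC
LIMIT 1

Result: Furniture with sum(quantity) = 203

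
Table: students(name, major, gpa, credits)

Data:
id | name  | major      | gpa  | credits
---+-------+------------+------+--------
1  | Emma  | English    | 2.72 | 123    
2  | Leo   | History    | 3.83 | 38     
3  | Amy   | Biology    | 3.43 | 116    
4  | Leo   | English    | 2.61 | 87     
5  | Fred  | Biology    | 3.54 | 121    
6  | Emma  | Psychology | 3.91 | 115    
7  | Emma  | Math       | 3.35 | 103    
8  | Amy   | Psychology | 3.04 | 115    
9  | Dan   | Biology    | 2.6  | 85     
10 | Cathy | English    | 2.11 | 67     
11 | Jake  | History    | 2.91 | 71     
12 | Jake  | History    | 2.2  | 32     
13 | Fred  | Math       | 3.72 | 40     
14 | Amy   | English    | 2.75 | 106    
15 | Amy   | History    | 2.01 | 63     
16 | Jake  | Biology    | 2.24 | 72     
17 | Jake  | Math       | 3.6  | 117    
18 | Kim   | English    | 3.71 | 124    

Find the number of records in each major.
SELECT major, COUNT(*) as count
FROM students
GROUP BY major

Result:
  Biology: 4
  English: 5
  History: 4
  Math: 3
  Psychology: 2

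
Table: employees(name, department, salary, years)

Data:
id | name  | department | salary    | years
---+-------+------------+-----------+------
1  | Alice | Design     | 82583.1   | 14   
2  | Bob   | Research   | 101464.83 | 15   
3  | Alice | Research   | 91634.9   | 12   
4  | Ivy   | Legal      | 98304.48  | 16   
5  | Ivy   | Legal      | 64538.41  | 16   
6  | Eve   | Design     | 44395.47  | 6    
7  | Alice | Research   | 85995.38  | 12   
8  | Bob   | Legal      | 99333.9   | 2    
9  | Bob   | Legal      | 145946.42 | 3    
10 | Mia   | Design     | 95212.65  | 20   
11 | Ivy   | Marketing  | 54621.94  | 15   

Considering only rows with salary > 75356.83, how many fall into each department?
SELECT department, COUNT(*)
FROM employees
WHERE salary > 75356.83
GROUP BY department

Note: WHERE filters rows before grouping.

Result:
  Design: 2
  Legal: 3
  Research: 3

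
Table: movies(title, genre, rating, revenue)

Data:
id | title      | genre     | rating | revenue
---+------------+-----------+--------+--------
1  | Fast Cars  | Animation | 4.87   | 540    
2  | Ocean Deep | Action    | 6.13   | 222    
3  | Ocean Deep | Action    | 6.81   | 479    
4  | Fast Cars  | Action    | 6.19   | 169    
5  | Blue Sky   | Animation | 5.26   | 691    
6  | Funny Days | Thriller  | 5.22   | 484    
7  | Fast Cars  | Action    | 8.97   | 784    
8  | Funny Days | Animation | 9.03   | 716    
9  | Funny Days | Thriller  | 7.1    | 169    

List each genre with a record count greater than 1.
SELECT genre, COUNT(*) as cnt
FROM movies
GROUP BY genre
HAVING COUNT(*) > 1

Result:
  Action: 4
  Animation: 3
  Thriller: 2

Note: HAVING filters groups after aggregation, WHERE filters rows before.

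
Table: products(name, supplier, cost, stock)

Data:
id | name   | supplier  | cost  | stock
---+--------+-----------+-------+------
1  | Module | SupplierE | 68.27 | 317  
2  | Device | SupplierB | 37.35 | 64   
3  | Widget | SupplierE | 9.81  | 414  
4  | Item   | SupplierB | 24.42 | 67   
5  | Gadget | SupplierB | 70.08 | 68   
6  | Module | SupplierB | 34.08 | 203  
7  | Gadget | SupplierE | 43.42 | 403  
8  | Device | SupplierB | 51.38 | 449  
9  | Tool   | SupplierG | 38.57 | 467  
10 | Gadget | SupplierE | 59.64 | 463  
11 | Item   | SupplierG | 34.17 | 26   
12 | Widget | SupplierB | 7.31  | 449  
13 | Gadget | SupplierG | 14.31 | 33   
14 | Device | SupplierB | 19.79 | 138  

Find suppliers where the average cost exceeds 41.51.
SELECT supplier, AVG(cost)
FROM products
GROUP BY supplier
HAVING AVG(cost) > 41.51

Result:
  SupplierE: avg=45.29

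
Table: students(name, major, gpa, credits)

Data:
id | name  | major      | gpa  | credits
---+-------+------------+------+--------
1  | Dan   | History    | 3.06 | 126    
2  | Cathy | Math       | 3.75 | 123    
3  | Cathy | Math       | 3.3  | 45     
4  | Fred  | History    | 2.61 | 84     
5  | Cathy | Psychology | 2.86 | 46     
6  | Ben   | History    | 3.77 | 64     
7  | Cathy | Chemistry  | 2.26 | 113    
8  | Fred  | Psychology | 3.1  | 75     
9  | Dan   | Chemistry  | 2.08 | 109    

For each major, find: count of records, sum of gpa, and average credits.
SELECT major,
       COUNT(*) as cnt,
       SUM(gpa) as total_gpa,
       AVG(credits) as avg_credits
FROM students
GROUP BY major

Result:
  Chemistry: 2 records, 4.34 total gpa, 111.00 avg credits
  History: 3 records, 9.44 total gpa, 91.33 avg credits
  Math: 2 records, 7.05 total gpa, 84.00 avg credits
  Psychology: 2 records, 5.96 total gpa, 60.50 avg credits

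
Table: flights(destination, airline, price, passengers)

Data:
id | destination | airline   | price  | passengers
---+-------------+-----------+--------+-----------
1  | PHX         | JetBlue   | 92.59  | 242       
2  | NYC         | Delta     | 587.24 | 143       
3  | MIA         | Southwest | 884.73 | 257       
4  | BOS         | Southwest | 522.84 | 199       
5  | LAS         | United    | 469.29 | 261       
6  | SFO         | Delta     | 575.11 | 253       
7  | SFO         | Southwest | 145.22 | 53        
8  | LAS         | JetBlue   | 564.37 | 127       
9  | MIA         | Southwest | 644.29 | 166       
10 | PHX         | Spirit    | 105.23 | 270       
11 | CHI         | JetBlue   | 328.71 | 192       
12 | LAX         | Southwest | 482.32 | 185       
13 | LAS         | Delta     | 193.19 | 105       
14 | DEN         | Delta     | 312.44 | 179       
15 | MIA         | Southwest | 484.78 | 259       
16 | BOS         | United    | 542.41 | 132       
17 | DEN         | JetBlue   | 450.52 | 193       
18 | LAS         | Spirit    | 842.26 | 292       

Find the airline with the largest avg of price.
SELECT airline, AVG(price) as val
FROM flights
GROUP BY airline
ORDER BY val DESC
LIMIT 1

Result: Southwest with avg(price) = 527.36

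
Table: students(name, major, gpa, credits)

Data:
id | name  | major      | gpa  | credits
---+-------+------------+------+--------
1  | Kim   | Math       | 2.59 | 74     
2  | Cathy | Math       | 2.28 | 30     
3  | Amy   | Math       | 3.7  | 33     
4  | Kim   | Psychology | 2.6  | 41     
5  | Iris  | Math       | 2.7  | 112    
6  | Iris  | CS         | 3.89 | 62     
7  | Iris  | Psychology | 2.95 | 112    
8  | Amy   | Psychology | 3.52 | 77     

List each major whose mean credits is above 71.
SELECT major, AVG(credits)
FROM students
GROUP BY major
HAVING AVG(credits) > 71

Result:
  Psychology: avg=76.67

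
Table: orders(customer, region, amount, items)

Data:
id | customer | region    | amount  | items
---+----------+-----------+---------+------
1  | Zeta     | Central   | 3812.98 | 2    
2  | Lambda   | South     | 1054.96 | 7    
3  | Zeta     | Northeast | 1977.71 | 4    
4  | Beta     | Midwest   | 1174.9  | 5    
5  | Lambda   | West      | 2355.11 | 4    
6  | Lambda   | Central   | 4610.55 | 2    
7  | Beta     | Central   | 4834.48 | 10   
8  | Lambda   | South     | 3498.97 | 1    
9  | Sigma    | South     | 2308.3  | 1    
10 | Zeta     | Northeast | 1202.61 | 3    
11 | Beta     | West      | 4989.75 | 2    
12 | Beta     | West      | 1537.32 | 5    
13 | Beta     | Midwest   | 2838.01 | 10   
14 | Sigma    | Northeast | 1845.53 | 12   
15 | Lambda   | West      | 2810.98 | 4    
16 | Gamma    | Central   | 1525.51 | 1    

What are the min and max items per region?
SELECT region, MIN(items), MAX(items)
FROM orders
GROUP BY region

Result:
  Central: min=1, max=10
  Midwest: min=5, max=10
  Northeast: min=3, max=12
  South: min=1, max=7
  West: min=2, max=5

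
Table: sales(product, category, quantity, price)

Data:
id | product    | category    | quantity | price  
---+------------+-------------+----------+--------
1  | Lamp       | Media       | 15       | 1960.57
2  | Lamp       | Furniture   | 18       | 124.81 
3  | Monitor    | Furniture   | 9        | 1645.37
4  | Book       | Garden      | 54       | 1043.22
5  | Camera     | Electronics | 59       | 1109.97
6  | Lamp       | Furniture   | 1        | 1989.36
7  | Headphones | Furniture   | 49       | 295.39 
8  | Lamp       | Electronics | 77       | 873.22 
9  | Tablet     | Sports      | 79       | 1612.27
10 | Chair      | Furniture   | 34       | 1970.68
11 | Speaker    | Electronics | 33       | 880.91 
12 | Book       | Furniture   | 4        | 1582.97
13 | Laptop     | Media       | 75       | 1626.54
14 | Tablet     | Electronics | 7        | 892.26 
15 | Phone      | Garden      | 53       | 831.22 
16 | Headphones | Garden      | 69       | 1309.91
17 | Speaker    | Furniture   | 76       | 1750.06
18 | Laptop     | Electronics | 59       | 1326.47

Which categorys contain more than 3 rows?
SELECT category, COUNT(*) as cnt
FROM sales
GROUP BY category
HAVING COUNT(*) > 3

Result:
  Electronics: 5
  Furniture: 7

Note: HAVING filters groups after aggregation, WHERE filters rows before.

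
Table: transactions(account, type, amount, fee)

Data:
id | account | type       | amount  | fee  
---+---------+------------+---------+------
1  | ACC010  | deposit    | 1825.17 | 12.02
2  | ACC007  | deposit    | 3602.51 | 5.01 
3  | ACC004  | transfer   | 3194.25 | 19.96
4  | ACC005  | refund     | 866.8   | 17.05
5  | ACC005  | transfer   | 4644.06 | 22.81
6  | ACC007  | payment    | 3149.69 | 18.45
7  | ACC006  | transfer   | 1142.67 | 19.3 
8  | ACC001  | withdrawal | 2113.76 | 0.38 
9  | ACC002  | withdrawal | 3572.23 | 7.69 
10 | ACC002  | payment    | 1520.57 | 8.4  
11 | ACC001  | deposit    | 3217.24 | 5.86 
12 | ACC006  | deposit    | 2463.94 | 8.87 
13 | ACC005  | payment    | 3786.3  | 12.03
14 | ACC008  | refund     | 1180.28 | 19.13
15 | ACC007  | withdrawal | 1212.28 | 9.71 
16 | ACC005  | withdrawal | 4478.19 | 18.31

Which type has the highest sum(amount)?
SELECT type, SUM(amount) as val
FROM transactions
GROUP BY type
ORDER BY val DESC
LIMIT 1

Result: withdrawal with sum(amount) = 11376.46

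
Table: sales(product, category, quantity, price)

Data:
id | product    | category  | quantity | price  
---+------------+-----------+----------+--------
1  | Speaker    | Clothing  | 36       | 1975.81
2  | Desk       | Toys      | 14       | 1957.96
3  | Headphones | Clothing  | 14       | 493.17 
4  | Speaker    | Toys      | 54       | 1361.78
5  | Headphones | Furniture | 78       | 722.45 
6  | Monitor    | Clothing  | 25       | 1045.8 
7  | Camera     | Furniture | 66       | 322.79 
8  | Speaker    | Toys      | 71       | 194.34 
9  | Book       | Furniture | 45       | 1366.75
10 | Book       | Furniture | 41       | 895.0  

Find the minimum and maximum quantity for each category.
SELECT category, MIN(quantity), MAX(quantity)
FROM sales
GROUP BY category

Result:
  Clothing: min=14, max=36
  Furniture: min=41, max=78
  Toys: min=14, max=71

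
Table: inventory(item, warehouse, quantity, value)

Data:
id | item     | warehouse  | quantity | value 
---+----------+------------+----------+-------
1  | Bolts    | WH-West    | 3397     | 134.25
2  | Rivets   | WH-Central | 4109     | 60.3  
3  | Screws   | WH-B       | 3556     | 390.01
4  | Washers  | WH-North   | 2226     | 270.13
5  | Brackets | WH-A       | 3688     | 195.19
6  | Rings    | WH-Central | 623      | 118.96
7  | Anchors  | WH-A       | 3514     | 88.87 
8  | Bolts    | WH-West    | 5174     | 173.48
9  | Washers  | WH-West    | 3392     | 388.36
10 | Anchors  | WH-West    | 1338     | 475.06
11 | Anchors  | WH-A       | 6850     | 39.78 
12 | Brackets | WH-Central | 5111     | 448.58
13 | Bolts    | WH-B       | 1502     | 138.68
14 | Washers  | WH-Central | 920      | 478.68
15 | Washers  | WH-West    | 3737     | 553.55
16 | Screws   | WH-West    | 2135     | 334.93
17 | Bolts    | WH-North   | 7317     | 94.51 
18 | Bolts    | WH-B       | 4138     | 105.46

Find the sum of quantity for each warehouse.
SELECT warehouse, SUM(quantity) as result
FROM inventory
GROUP BY warehouse

Result:
  WH-A: 14052
  WH-B: 9196
  WH-Central: 10763
  WH-North: 9543
  WH-West: 19173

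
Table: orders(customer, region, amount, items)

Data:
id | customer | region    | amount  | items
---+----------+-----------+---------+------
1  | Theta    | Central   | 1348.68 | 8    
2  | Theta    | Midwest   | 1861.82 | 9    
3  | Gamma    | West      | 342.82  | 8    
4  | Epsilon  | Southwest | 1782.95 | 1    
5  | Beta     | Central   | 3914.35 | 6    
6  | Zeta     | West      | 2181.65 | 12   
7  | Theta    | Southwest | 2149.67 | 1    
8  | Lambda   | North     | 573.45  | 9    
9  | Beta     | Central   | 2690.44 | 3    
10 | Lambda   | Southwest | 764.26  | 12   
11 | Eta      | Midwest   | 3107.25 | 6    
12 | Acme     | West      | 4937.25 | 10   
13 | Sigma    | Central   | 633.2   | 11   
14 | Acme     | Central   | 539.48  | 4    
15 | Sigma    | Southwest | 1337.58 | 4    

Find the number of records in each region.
SELECT region, COUNT(*) as count
FROM orders
GROUP BY region

Result:
  Central: 5
  Midwest: 2
  North: 1
  Southwest: 4
  West: 3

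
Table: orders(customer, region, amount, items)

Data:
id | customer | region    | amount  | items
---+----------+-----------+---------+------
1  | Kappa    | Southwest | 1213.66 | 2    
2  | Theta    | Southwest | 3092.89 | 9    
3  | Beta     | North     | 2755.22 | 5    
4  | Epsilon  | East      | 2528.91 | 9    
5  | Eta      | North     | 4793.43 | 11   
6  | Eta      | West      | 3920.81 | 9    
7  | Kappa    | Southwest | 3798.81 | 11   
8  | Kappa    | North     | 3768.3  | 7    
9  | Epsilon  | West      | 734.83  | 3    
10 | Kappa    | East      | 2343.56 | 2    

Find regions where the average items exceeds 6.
SELECT region, AVG(items)
FROM orders
GROUP BY region
HAVING AVG(items) > 6

Result:
  North: avg=7.67
  Southwest: avg=7.33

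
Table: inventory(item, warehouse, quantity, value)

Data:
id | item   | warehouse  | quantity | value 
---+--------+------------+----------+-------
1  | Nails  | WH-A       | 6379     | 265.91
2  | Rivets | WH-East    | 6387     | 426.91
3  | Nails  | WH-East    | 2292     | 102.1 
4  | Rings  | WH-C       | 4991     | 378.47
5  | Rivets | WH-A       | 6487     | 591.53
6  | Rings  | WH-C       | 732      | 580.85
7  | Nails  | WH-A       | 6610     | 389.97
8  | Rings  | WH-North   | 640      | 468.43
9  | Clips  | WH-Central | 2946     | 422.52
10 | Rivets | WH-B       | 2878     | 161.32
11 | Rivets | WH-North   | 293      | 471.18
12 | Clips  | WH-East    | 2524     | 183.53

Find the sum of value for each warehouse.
SELECT warehouse, SUM(value) as result
FROM inventory
GROUP BY warehouse

Result:
  WH-A: 1247.41
  WH-B: 161.32
  WH-C: 959.32
  WH-Central: 422.52
  WH-East: 712.54
  WH-North: 939.61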